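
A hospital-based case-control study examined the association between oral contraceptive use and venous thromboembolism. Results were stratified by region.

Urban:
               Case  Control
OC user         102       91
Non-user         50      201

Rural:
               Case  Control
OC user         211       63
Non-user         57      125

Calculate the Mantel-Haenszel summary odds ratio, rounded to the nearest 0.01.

5.74

OR_MH = Σ(aᵢdᵢ/nᵢ) / Σ(bᵢcᵢ/nᵢ), where nᵢ is the stratum total.
Stratum 1 (Urban): n = 444; a·d/n = 102·201/444 = 46.1757; b·c/n = 91·50/444 = 10.2477
Stratum 2 (Rural): n = 456; a·d/n = 211·125/456 = 57.8399; b·c/n = 63·57/456 = 7.8750
OR_MH = (46.1757 + 57.8399) / (10.2477 + 7.8750) = 104.0156 / 18.1227 = 5.73950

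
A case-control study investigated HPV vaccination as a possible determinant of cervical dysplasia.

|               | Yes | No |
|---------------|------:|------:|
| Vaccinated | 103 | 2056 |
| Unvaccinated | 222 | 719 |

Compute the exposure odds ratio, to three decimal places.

Cells: a = 103, b = 2056, c = 222, d = 719.
OR = (a·d)/(b·c) = (103 × 719) / (2056 × 222) = 74057 / 456432 = 0.16225
Exposure is associated with lower odds of cervical dysplasia (OR = 0.16 < 1).

0.162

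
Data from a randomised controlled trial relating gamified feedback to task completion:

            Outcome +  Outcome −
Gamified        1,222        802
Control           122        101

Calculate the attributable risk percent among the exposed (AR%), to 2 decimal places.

Cells: a = 1222, b = 802, c = 122, d = 101.
Risk in exposed = 1222/2024 = 0.60375; risk in unexposed = 122/223 = 0.54709.
RR = 0.60375/0.54709 = 1.10358
AR% = (RR − 1)/RR × 100 = (1.10358 − 1)/1.10358 × 100 = 9.3862%

9.39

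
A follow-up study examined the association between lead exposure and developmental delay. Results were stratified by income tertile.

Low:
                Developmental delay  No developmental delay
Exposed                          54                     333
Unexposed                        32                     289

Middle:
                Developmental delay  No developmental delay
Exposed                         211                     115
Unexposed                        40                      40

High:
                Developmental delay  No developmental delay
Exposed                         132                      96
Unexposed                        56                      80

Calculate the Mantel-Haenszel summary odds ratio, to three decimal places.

OR_MH = Σ(aᵢdᵢ/nᵢ) / Σ(bᵢcᵢ/nᵢ), where nᵢ is the stratum total.
Stratum 1 (Low): n = 708; a·d/n = 54·289/708 = 22.0424; b·c/n = 333·32/708 = 15.0508
Stratum 2 (Middle): n = 406; a·d/n = 211·40/406 = 20.7882; b·c/n = 115·40/406 = 11.3300
Stratum 3 (High): n = 364; a·d/n = 132·80/364 = 29.0110; b·c/n = 96·56/364 = 14.7692
OR_MH = (22.0424 + 20.7882 + 29.0110) / (15.0508 + 11.3300 + 14.7692) = 71.8415 / 41.1501 = 1.74584

1.746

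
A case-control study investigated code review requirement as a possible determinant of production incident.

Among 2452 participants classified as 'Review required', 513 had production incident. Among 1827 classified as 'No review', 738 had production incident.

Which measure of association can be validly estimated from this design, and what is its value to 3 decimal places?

From the description: a = 513, b = 1939, c = 738, d = 1089.
This is a case-control study: participants were sampled on outcome status, so risks in the source population cannot be estimated directly — relative risk is not valid here. The odds ratio is the appropriate measure.
OR = (a·d)/(b·c) = (513 × 1089) / (1939 × 738) = 558657 / 1430982 = 0.39040

0.390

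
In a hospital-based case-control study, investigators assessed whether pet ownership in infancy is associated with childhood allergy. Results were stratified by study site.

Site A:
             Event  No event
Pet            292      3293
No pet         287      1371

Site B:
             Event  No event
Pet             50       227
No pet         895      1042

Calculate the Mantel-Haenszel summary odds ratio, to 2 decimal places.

0.37

OR_MH = Σ(aᵢdᵢ/nᵢ) / Σ(bᵢcᵢ/nᵢ), where nᵢ is the stratum total.
Stratum 1 (Site A): n = 5243; a·d/n = 292·1371/5243 = 76.3555; b·c/n = 3293·287/5243 = 180.2577
Stratum 2 (Site B): n = 2214; a·d/n = 50·1042/2214 = 23.5321; b·c/n = 227·895/2214 = 91.7638
OR_MH = (76.3555 + 23.5321) / (180.2577 + 91.7638) = 99.8876 / 272.0215 = 0.36720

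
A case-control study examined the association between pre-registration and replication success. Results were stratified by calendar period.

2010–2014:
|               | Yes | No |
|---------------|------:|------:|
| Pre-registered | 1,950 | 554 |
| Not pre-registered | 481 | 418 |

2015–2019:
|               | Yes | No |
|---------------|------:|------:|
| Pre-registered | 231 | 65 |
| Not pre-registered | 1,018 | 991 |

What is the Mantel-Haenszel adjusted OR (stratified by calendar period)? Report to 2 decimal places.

3.17

OR_MH = Σ(aᵢdᵢ/nᵢ) / Σ(bᵢcᵢ/nᵢ), where nᵢ is the stratum total.
Stratum 1 (2010–2014): n = 3403; a·d/n = 1950·418/3403 = 239.5239; b·c/n = 554·481/3403 = 78.3056
Stratum 2 (2015–2019): n = 2305; a·d/n = 231·991/2305 = 99.3150; b·c/n = 65·1018/2305 = 28.7072
OR_MH = (239.5239 + 99.3150) / (78.3056 + 28.7072) = 338.8389 / 107.0128 = 3.16634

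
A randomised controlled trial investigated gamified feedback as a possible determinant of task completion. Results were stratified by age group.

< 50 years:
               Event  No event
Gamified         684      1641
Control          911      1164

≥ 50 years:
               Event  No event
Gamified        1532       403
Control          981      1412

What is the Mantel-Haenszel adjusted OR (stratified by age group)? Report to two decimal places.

OR_MH = Σ(aᵢdᵢ/nᵢ) / Σ(bᵢcᵢ/nᵢ), where nᵢ is the stratum total.
Stratum 1 (< 50 years): n = 4400; a·d/n = 684·1164/4400 = 180.9491; b·c/n = 1641·911/4400 = 339.7616
Stratum 2 (≥ 50 years): n = 4328; a·d/n = 1532·1412/4328 = 499.8115; b·c/n = 403·981/4328 = 91.3454
OR_MH = (180.9491 + 499.8115) / (339.7616 + 91.3454) = 680.7606 / 431.1070 = 1.57910

1.58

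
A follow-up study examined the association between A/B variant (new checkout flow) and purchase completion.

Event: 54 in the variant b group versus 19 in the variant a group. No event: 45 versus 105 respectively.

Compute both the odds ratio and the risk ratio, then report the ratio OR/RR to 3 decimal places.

From the description: a = 54, b = 45, c = 19, d = 105.
OR = (54·105)/(45·19) = 5670/855 = 6.63158
Risk in exposed = 54/99 = 0.54545; risk in unexposed = 19/124 = 0.15323; RR = 3.55981
OR/RR = 6.63158 / 3.55981 = 1.86290
The outcome is not rare, so the OR lies further from 1 than the RR.

1.863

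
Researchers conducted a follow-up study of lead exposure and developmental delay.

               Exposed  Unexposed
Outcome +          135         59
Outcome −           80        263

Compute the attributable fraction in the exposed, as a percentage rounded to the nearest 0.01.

Reading the table with exposure as columns: a = 135 (Exposed, case), b = 80 (Exposed, non-case), c = 59 (Unexposed, case), d = 263.
Risk in exposed = 135/215 = 0.62791; risk in unexposed = 59/322 = 0.18323.
RR = 0.62791/0.18323 = 3.42688
AR% = (RR − 1)/RR × 100 = (3.42688 − 1)/3.42688 × 100 = 70.8190%

70.82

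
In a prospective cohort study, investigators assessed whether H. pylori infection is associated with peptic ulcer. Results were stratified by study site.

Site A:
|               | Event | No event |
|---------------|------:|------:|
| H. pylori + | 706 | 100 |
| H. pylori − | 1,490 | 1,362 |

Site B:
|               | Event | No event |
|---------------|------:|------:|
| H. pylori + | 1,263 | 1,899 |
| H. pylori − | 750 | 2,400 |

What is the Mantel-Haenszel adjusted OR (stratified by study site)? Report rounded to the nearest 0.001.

2.790

OR_MH = Σ(aᵢdᵢ/nᵢ) / Σ(bᵢcᵢ/nᵢ), where nᵢ is the stratum total.
Stratum 1 (Site A): n = 3658; a·d/n = 706·1362/3658 = 262.8682; b·c/n = 100·1490/3658 = 40.7326
Stratum 2 (Site B): n = 6312; a·d/n = 1263·2400/6312 = 480.2281; b·c/n = 1899·750/6312 = 225.6416
OR_MH = (262.8682 + 480.2281) / (40.7326 + 225.6416) = 743.0964 / 266.3743 = 2.78967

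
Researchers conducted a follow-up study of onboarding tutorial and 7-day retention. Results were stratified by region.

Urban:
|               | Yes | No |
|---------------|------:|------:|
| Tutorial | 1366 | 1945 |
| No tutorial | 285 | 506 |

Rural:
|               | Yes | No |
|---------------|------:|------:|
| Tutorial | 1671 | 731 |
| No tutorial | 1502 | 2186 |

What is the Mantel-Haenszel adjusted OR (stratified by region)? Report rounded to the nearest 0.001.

2.436

OR_MH = Σ(aᵢdᵢ/nᵢ) / Σ(bᵢcᵢ/nᵢ), where nᵢ is the stratum total.
Stratum 1 (Urban): n = 4102; a·d/n = 1366·506/4102 = 168.5022; b·c/n = 1945·285/4102 = 135.1353
Stratum 2 (Rural): n = 6090; a·d/n = 1671·2186/6090 = 599.8039; b·c/n = 731·1502/6090 = 180.2893
OR_MH = (168.5022 + 599.8039) / (135.1353 + 180.2893) = 768.3061 / 315.4246 = 2.43578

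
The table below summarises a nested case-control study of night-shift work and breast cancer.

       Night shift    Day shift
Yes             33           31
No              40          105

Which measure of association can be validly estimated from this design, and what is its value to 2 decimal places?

2.79

Reading the table with exposure as columns: a = 33 (Night shift, case), b = 40 (Night shift, non-case), c = 31 (Day shift, case), d = 105.
This is a nested case-control study: participants were sampled on outcome status, so risks in the source population cannot be estimated directly — relative risk is not valid here. The odds ratio is the appropriate measure.
OR = (a·d)/(b·c) = (33 × 105) / (40 × 31) = 3465 / 1240 = 2.79435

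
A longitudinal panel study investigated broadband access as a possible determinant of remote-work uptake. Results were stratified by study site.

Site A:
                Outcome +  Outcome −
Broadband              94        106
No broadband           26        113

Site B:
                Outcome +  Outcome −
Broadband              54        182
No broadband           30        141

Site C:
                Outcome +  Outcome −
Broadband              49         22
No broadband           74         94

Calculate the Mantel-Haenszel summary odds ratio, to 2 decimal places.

OR_MH = Σ(aᵢdᵢ/nᵢ) / Σ(bᵢcᵢ/nᵢ), where nᵢ is the stratum total.
Stratum 1 (Site A): n = 339; a·d/n = 94·113/339 = 31.3333; b·c/n = 106·26/339 = 8.1298
Stratum 2 (Site B): n = 407; a·d/n = 54·141/407 = 18.7076; b·c/n = 182·30/407 = 13.4152
Stratum 3 (Site C): n = 239; a·d/n = 49·94/239 = 19.2720; b·c/n = 22·74/239 = 6.8117
OR_MH = (31.3333 + 18.7076 + 19.2720) / (8.1298 + 13.4152 + 6.8117) = 69.3129 / 28.3567 = 2.44432

2.44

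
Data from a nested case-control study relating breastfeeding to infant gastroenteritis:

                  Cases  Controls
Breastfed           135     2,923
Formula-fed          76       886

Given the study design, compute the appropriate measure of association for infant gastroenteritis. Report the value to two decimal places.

Cells: a = 135, b = 2923, c = 76, d = 886.
This is a nested case-control study: participants were sampled on outcome status, so risks in the source population cannot be estimated directly — relative risk is not valid here. The odds ratio is the appropriate measure.
OR = (a·d)/(b·c) = (135 × 886) / (2923 × 76) = 119610 / 222148 = 0.53842

0.54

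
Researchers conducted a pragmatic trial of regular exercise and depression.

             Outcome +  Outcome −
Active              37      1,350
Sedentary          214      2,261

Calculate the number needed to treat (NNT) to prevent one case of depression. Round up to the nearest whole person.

Risk in treated group = 37/1387 = 0.02668; risk in control = 214/2475 = 0.08646.
Absolute risk reduction = 0.08646 − 0.02668 = 0.05979
NNT = 1 / ARR = 1 / 0.05979 = 16.726 → round up → 17

17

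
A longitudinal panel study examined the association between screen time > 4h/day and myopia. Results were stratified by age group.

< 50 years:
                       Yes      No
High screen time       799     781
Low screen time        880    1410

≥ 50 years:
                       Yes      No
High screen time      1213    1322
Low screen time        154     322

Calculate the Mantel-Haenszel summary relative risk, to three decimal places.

RR_MH = Σ(aᵢ·n₀ᵢ/nᵢ) / Σ(cᵢ·n₁ᵢ/nᵢ), with n₁ᵢ = aᵢ+bᵢ (exposed), n₀ᵢ = cᵢ+dᵢ (unexposed), nᵢ = n₁ᵢ+n₀ᵢ.
Stratum 1 (< 50 years): n₁ = 1580, n₀ = 2290, n = 3870; a·n₀/n = 799·2290/3870 = 472.7933; c·n₁/n = 880·1580/3870 = 359.2765
Stratum 2 (≥ 50 years): n₁ = 2535, n₀ = 476, n = 3011; a·n₀/n = 1213·476/3011 = 191.7595; c·n₁/n = 154·2535/3011 = 129.6546
RR_MH = (472.7933 + 191.7595) / (359.2765 + 129.6546) = 664.5528 / 488.9311 = 1.35920

1.359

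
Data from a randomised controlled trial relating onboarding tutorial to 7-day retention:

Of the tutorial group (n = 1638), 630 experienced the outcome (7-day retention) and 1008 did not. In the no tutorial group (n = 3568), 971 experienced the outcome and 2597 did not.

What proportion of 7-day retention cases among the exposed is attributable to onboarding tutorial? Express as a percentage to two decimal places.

29.24

From the description: a = 630, b = 1008, c = 971, d = 2597.
Risk in exposed = 630/1638 = 0.38462; risk in unexposed = 971/3568 = 0.27214.
RR = 0.38462/0.27214 = 1.41329
AR% = (RR − 1)/RR × 100 = (1.41329 − 1)/1.41329 × 100 = 29.2433%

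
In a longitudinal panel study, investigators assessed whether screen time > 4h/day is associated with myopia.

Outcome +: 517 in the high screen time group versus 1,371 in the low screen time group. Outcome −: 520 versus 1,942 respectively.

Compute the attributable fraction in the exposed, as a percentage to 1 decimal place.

17.0

From the description: a = 517, b = 520, c = 1371, d = 1942.
Risk in exposed = 517/1037 = 0.49855; risk in unexposed = 1371/3313 = 0.41382.
RR = 0.49855/0.41382 = 1.20475
AR% = (RR − 1)/RR × 100 = (1.20475 − 1)/1.20475 × 100 = 16.9950%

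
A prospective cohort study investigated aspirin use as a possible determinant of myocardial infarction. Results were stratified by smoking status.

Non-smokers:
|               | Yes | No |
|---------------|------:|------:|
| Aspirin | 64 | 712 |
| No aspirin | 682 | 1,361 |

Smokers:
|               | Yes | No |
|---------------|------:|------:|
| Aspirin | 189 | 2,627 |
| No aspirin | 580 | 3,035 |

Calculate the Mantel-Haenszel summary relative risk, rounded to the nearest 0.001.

0.346

RR_MH = Σ(aᵢ·n₀ᵢ/nᵢ) / Σ(cᵢ·n₁ᵢ/nᵢ), with n₁ᵢ = aᵢ+bᵢ (exposed), n₀ᵢ = cᵢ+dᵢ (unexposed), nᵢ = n₁ᵢ+n₀ᵢ.
Stratum 1 (Non-smokers): n₁ = 776, n₀ = 2043, n = 2819; a·n₀/n = 64·2043/2819 = 46.3824; c·n₁/n = 682·776/2819 = 187.7375
Stratum 2 (Smokers): n₁ = 2816, n₀ = 3615, n = 6431; a·n₀/n = 189·3615/6431 = 106.2409; c·n₁/n = 580·2816/6431 = 253.9698
RR_MH = (46.3824 + 106.2409) / (187.7375 + 253.9698) = 152.6233 / 441.7073 = 0.34553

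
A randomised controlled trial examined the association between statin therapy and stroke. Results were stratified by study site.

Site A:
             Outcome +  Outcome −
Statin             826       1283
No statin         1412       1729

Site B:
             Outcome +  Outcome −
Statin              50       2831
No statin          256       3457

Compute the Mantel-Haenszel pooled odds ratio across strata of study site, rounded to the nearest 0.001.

0.656

OR_MH = Σ(aᵢdᵢ/nᵢ) / Σ(bᵢcᵢ/nᵢ), where nᵢ is the stratum total.
Stratum 1 (Site A): n = 5250; a·d/n = 826·1729/5250 = 272.0293; b·c/n = 1283·1412/5250 = 345.0659
Stratum 2 (Site B): n = 6594; a·d/n = 50·3457/6594 = 26.2132; b·c/n = 2831·256/6594 = 109.9084
OR_MH = (272.0293 + 26.2132) / (345.0659 + 109.9084) = 298.2426 / 454.9743 = 0.65552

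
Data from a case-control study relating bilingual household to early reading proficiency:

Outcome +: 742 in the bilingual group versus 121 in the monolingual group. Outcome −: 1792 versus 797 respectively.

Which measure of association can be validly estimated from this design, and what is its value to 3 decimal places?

From the description: a = 742, b = 1792, c = 121, d = 797.
This is a case-control study: participants were sampled on outcome status, so risks in the source population cannot be estimated directly — relative risk is not valid here. The odds ratio is the appropriate measure.
OR = (a·d)/(b·c) = (742 × 797) / (1792 × 121) = 591374 / 216832 = 2.72734

2.727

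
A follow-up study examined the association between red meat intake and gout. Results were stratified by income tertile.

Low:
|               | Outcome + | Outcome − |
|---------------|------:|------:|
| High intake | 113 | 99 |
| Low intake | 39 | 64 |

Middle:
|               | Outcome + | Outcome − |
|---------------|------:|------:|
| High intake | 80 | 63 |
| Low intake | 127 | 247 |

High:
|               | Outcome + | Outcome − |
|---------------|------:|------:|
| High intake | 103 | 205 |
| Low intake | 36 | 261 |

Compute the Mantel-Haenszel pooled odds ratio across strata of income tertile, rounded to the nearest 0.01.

2.64

OR_MH = Σ(aᵢdᵢ/nᵢ) / Σ(bᵢcᵢ/nᵢ), where nᵢ is the stratum total.
Stratum 1 (Low): n = 315; a·d/n = 113·64/315 = 22.9587; b·c/n = 99·39/315 = 12.2571
Stratum 2 (Middle): n = 517; a·d/n = 80·247/517 = 38.2205; b·c/n = 63·127/517 = 15.4758
Stratum 3 (High): n = 605; a·d/n = 103·261/605 = 44.4347; b·c/n = 205·36/605 = 12.1983
OR_MH = (22.9587 + 38.2205 + 44.4347) / (12.2571 + 15.4758 + 12.1983) = 105.6139 / 39.9313 = 2.64489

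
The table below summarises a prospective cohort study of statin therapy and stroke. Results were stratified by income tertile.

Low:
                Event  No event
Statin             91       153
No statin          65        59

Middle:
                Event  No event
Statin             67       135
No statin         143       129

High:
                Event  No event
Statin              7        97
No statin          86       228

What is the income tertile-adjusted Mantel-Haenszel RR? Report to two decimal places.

0.59

RR_MH = Σ(aᵢ·n₀ᵢ/nᵢ) / Σ(cᵢ·n₁ᵢ/nᵢ), with n₁ᵢ = aᵢ+bᵢ (exposed), n₀ᵢ = cᵢ+dᵢ (unexposed), nᵢ = n₁ᵢ+n₀ᵢ.
Stratum 1 (Low): n₁ = 244, n₀ = 124, n = 368; a·n₀/n = 91·124/368 = 30.6630; c·n₁/n = 65·244/368 = 43.0978
Stratum 2 (Middle): n₁ = 202, n₀ = 272, n = 474; a·n₀/n = 67·272/474 = 38.4473; c·n₁/n = 143·202/474 = 60.9409
Stratum 3 (High): n₁ = 104, n₀ = 314, n = 418; a·n₀/n = 7·314/418 = 5.2584; c·n₁/n = 86·104/418 = 21.3971
RR_MH = (30.6630 + 38.4473 + 5.2584) / (43.0978 + 60.9409 + 21.3971) = 74.3687 / 125.4359 = 0.59288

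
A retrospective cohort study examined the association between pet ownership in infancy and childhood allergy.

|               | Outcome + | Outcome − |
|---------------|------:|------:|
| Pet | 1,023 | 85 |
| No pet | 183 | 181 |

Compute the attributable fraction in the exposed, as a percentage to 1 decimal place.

Cells: a = 1023, b = 85, c = 183, d = 181.
Risk in exposed = 1023/1108 = 0.92329; risk in unexposed = 183/364 = 0.50275.
RR = 0.92329/0.50275 = 1.83648
AR% = (RR − 1)/RR × 100 = (1.83648 − 1)/1.83648 × 100 = 45.5480%

45.5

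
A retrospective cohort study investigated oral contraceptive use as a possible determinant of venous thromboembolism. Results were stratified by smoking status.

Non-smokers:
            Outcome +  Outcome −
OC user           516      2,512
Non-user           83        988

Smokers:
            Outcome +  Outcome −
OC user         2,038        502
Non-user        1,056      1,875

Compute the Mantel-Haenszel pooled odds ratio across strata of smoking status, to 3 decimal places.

5.569

OR_MH = Σ(aᵢdᵢ/nᵢ) / Σ(bᵢcᵢ/nᵢ), where nᵢ is the stratum total.
Stratum 1 (Non-smokers): n = 4099; a·d/n = 516·988/4099 = 124.3737; b·c/n = 2512·83/4099 = 50.8651
Stratum 2 (Smokers): n = 5471; a·d/n = 2038·1875/5471 = 698.4555; b·c/n = 502·1056/5471 = 96.8949
OR_MH = (124.3737 + 698.4555) / (50.8651 + 96.8949) = 822.8292 / 147.7600 = 5.56869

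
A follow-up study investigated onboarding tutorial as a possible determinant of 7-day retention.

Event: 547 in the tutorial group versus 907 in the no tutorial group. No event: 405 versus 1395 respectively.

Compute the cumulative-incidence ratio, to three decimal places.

1.458

From the description: a = 547, b = 405, c = 907, d = 1395.
Risk in exposed = 547/952 = 0.57458; risk in unexposed = 907/2302 = 0.39401.
RR = 0.57458 / 0.39401 = 1.45831
The risk among the exposed is 1.46 times that among the unexposed.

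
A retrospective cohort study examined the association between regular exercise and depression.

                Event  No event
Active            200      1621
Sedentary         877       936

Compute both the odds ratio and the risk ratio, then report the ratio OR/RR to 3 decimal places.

Cells: a = 200, b = 1621, c = 877, d = 936.
OR = (200·936)/(1621·877) = 187200/1421617 = 0.13168
Risk in exposed = 200/1821 = 0.10983; risk in unexposed = 877/1813 = 0.48373; RR = 0.22705
OR/RR = 0.13168 / 0.22705 = 0.57997
The outcome is not rare, so the OR lies further from 1 than the RR.

0.580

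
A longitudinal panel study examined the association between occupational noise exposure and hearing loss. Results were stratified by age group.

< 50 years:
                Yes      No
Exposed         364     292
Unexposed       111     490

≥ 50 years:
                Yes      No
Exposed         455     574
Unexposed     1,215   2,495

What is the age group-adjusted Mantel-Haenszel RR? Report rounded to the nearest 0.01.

RR_MH = Σ(aᵢ·n₀ᵢ/nᵢ) / Σ(cᵢ·n₁ᵢ/nᵢ), with n₁ᵢ = aᵢ+bᵢ (exposed), n₀ᵢ = cᵢ+dᵢ (unexposed), nᵢ = n₁ᵢ+n₀ᵢ.
Stratum 1 (< 50 years): n₁ = 656, n₀ = 601, n = 1257; a·n₀/n = 364·601/1257 = 174.0366; c·n₁/n = 111·656/1257 = 57.9284
Stratum 2 (≥ 50 years): n₁ = 1029, n₀ = 3710, n = 4739; a·n₀/n = 455·3710/4739 = 356.2038; c·n₁/n = 1215·1029/4739 = 263.8183
RR_MH = (174.0366 + 356.2038) / (57.9284 + 263.8183) = 530.2404 / 321.7467 = 1.64801

1.65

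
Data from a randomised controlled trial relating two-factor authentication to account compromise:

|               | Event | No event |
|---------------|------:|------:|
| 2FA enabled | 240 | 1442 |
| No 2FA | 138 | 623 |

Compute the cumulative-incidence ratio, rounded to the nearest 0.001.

0.787

Cells: a = 240, b = 1442, c = 138, d = 623.
Risk in exposed = 240/1682 = 0.14269; risk in unexposed = 138/761 = 0.18134.
RR = 0.14269 / 0.18134 = 0.78685
The risk is 21% lower among the exposed than among the unexposed.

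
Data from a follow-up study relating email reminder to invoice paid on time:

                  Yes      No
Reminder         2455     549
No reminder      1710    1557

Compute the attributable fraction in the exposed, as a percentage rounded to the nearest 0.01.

35.95

Cells: a = 2455, b = 549, c = 1710, d = 1557.
Risk in exposed = 2455/3004 = 0.81724; risk in unexposed = 1710/3267 = 0.52342.
RR = 0.81724/0.52342 = 1.56137
AR% = (RR − 1)/RR × 100 = (1.56137 − 1)/1.56137 × 100 = 35.9535%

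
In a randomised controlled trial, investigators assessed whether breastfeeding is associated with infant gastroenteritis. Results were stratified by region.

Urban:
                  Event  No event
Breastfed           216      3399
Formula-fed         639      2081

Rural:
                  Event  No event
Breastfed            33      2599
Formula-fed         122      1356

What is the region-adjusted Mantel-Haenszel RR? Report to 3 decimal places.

RR_MH = Σ(aᵢ·n₀ᵢ/nᵢ) / Σ(cᵢ·n₁ᵢ/nᵢ), with n₁ᵢ = aᵢ+bᵢ (exposed), n₀ᵢ = cᵢ+dᵢ (unexposed), nᵢ = n₁ᵢ+n₀ᵢ.
Stratum 1 (Urban): n₁ = 3615, n₀ = 2720, n = 6335; a·n₀/n = 216·2720/6335 = 92.7419; c·n₁/n = 639·3615/6335 = 364.6385
Stratum 2 (Rural): n₁ = 2632, n₀ = 1478, n = 4110; a·n₀/n = 33·1478/4110 = 11.8672; c·n₁/n = 122·2632/4110 = 78.1275
RR_MH = (92.7419 + 11.8672) / (364.6385 + 78.1275) = 104.6091 / 442.7660 = 0.23626

0.236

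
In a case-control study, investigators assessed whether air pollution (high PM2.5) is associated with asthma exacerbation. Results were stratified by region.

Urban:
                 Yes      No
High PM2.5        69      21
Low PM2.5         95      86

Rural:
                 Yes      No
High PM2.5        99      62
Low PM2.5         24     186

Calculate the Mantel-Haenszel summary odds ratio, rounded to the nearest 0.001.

6.290

OR_MH = Σ(aᵢdᵢ/nᵢ) / Σ(bᵢcᵢ/nᵢ), where nᵢ is the stratum total.
Stratum 1 (Urban): n = 271; a·d/n = 69·86/271 = 21.8967; b·c/n = 21·95/271 = 7.3616
Stratum 2 (Rural): n = 371; a·d/n = 99·186/371 = 49.6334; b·c/n = 62·24/371 = 4.0108
OR_MH = (21.8967 + 49.6334) / (7.3616 + 4.0108) = 71.5301 / 11.3724 = 6.28980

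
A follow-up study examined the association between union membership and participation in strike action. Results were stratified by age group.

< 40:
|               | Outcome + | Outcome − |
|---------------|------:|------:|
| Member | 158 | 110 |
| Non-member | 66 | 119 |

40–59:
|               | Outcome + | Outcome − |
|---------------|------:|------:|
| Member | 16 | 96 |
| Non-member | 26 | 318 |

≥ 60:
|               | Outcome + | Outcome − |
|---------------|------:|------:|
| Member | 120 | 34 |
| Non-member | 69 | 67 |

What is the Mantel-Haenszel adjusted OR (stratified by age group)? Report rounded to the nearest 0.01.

2.72

OR_MH = Σ(aᵢdᵢ/nᵢ) / Σ(bᵢcᵢ/nᵢ), where nᵢ is the stratum total.
Stratum 1 (< 40): n = 453; a·d/n = 158·119/453 = 41.5055; b·c/n = 110·66/453 = 16.0265
Stratum 2 (40–59): n = 456; a·d/n = 16·318/456 = 11.1579; b·c/n = 96·26/456 = 5.4737
Stratum 3 (≥ 60): n = 290; a·d/n = 120·67/290 = 27.7241; b·c/n = 34·69/290 = 8.0897
OR_MH = (41.5055 + 11.1579 + 27.7241) / (16.0265 + 5.4737 + 8.0897) = 80.3876 / 29.5898 = 2.71673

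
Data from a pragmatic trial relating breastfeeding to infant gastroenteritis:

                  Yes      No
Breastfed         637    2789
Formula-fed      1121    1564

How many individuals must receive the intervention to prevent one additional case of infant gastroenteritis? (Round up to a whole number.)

Risk in treated group = 637/3426 = 0.18593; risk in control = 1121/2685 = 0.41750.
Absolute risk reduction = 0.41750 − 0.18593 = 0.23157
NNT = 1 / ARR = 1 / 0.23157 = 4.318 → round up → 5

5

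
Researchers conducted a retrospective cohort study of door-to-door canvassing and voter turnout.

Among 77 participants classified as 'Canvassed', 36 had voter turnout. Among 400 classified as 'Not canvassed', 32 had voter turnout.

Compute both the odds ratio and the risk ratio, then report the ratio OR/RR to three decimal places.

From the description: a = 36, b = 41, c = 32, d = 368.
OR = (36·368)/(41·32) = 13248/1312 = 10.09756
Risk in exposed = 36/77 = 0.46753; risk in unexposed = 32/400 = 0.08000; RR = 5.84416
OR/RR = 10.09756 / 5.84416 = 1.72780
The outcome is not rare, so the OR lies further from 1 than the RR.

1.728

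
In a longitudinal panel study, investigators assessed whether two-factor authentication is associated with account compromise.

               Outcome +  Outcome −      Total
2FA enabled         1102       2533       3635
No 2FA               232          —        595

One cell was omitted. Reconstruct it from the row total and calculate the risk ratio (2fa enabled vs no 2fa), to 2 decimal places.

0.78

The missing cell is in the unexposed row: 595 − 232 = 363.
So a = 1102, b = 2533, c = 232, d = 363.
RR = [a/(a+b)] / [c/(c+d)] = (1102/3635) / (232/595) = 0.30316/0.38992 = 0.77751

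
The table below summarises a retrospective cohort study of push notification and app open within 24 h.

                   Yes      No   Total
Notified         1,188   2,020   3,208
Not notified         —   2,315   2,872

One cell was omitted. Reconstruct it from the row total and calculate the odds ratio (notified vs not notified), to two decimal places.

2.44

The missing cell is in the unexposed row: 2872 − 2315 = 557.
So a = 1188, b = 2020, c = 557, d = 2315.
OR = (a·d)/(b·c) = (1188 × 2315) / (2020 × 557) = 2750220 / 1125140 = 2.44434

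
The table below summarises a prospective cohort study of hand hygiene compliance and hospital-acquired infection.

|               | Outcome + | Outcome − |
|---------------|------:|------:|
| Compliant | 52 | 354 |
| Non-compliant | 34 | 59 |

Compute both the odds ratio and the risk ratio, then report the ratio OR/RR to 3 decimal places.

Cells: a = 52, b = 354, c = 34, d = 59.
OR = (52·59)/(354·34) = 3068/12036 = 0.25490
Risk in exposed = 52/406 = 0.12808; risk in unexposed = 34/93 = 0.36559; RR = 0.35033
OR/RR = 0.25490 / 0.35033 = 0.72760
The outcome is not rare, so the OR lies further from 1 than the RR.

0.728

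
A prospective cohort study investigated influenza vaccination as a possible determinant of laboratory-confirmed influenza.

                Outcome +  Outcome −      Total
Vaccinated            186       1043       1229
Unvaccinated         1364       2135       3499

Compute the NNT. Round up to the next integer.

5

Risk in treated group = 186/1229 = 0.15134; risk in control = 1364/3499 = 0.38983.
Absolute risk reduction = 0.38983 − 0.15134 = 0.23848
NNT = 1 / ARR = 1 / 0.23848 = 4.193 → round up → 5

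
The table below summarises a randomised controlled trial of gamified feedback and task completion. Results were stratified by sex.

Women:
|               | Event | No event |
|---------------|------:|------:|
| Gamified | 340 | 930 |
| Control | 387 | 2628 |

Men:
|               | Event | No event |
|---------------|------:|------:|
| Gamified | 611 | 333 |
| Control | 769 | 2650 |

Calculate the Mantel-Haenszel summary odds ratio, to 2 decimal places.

4.06

OR_MH = Σ(aᵢdᵢ/nᵢ) / Σ(bᵢcᵢ/nᵢ), where nᵢ is the stratum total.
Stratum 1 (Women): n = 4285; a·d/n = 340·2628/4285 = 208.5228; b·c/n = 930·387/4285 = 83.9930
Stratum 2 (Men): n = 4363; a·d/n = 611·2650/4363 = 371.1093; b·c/n = 333·769/4363 = 58.6929
OR_MH = (208.5228 + 371.1093) / (83.9930 + 58.6929) = 579.6321 / 142.6859 = 4.06229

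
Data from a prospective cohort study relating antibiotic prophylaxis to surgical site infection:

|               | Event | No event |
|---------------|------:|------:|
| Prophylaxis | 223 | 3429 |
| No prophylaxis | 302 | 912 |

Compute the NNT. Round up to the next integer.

Risk in treated group = 223/3652 = 0.06106; risk in control = 302/1214 = 0.24876.
Absolute risk reduction = 0.24876 − 0.06106 = 0.18770
NNT = 1 / ARR = 1 / 0.18770 = 5.328 → round up → 6

6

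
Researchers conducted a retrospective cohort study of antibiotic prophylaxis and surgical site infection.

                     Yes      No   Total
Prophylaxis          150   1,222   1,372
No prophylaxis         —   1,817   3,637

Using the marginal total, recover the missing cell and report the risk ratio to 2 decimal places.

The missing cell is in the unexposed row: 3637 − 1817 = 1820.
So a = 150, b = 1222, c = 1820, d = 1817.
RR = [a/(a+b)] / [c/(c+d)] = (150/1372) / (1820/3637) = 0.10933/0.50041 = 0.21848

0.22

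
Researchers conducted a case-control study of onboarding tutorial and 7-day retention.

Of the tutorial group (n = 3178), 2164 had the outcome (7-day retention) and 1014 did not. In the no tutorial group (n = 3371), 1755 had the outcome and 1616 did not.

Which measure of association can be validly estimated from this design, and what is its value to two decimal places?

1.97

From the description: a = 2164, b = 1014, c = 1755, d = 1616.
This is a case-control study: participants were sampled on outcome status, so risks in the source population cannot be estimated directly — relative risk is not valid here. The odds ratio is the appropriate measure.
OR = (a·d)/(b·c) = (2164 × 1616) / (1014 × 1755) = 3497024 / 1779570 = 1.96509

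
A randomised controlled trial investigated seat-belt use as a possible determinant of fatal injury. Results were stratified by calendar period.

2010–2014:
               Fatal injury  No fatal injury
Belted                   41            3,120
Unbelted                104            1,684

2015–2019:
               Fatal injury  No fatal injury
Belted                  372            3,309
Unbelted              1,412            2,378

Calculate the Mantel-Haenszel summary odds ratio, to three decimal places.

0.192

OR_MH = Σ(aᵢdᵢ/nᵢ) / Σ(bᵢcᵢ/nᵢ), where nᵢ is the stratum total.
Stratum 1 (2010–2014): n = 4949; a·d/n = 41·1684/4949 = 13.9511; b·c/n = 3120·104/4949 = 65.5648
Stratum 2 (2015–2019): n = 7471; a·d/n = 372·2378/7471 = 118.4066; b·c/n = 3309·1412/7471 = 625.3926
OR_MH = (13.9511 + 118.4066) / (65.5648 + 625.3926) = 132.3577 / 690.9573 = 0.19156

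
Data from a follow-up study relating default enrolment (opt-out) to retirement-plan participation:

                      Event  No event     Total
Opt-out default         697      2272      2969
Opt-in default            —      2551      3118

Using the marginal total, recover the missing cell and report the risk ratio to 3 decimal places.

The missing cell is in the unexposed row: 3118 − 2551 = 567.
So a = 697, b = 2272, c = 567, d = 2551.
RR = [a/(a+b)] / [c/(c+d)] = (697/2969) / (567/3118) = 0.23476/0.18185 = 1.29097

1.291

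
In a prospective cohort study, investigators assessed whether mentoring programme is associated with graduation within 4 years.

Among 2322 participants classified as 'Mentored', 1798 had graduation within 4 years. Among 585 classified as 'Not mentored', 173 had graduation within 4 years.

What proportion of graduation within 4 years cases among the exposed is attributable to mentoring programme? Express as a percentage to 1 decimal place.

61.8

From the description: a = 1798, b = 524, c = 173, d = 412.
Risk in exposed = 1798/2322 = 0.77433; risk in unexposed = 173/585 = 0.29573.
RR = 0.77433/0.29573 = 2.61841
AR% = (RR − 1)/RR × 100 = (2.61841 − 1)/2.61841 × 100 = 61.8088%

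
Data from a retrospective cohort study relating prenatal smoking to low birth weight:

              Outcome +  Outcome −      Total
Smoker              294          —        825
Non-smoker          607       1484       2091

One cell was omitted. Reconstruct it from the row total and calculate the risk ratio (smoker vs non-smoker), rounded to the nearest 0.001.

The missing cell is in the exposed row: 825 − 294 = 531.
So a = 294, b = 531, c = 607, d = 1484.
RR = [a/(a+b)] / [c/(c+d)] = (294/825) / (607/2091) = 0.35636/0.29029 = 1.22761

1.228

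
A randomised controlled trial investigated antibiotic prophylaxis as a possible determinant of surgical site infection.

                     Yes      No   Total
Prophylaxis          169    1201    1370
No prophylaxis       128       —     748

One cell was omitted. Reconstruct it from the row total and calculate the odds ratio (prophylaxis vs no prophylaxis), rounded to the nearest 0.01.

The missing cell is in the unexposed row: 748 − 128 = 620.
So a = 169, b = 1201, c = 128, d = 620.
OR = (a·d)/(b·c) = (169 × 620) / (1201 × 128) = 104780 / 153728 = 0.68159

0.68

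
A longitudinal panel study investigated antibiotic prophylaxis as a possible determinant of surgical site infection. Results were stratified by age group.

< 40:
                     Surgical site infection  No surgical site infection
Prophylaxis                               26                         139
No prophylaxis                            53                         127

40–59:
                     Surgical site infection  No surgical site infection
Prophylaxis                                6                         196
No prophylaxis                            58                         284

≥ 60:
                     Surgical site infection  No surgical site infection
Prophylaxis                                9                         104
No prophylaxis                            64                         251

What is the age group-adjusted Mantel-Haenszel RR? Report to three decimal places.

0.376

RR_MH = Σ(aᵢ·n₀ᵢ/nᵢ) / Σ(cᵢ·n₁ᵢ/nᵢ), with n₁ᵢ = aᵢ+bᵢ (exposed), n₀ᵢ = cᵢ+dᵢ (unexposed), nᵢ = n₁ᵢ+n₀ᵢ.
Stratum 1 (< 40): n₁ = 165, n₀ = 180, n = 345; a·n₀/n = 26·180/345 = 13.5652; c·n₁/n = 53·165/345 = 25.3478
Stratum 2 (40–59): n₁ = 202, n₀ = 342, n = 544; a·n₀/n = 6·342/544 = 3.7721; c·n₁/n = 58·202/544 = 21.5368
Stratum 3 (≥ 60): n₁ = 113, n₀ = 315, n = 428; a·n₀/n = 9·315/428 = 6.6238; c·n₁/n = 64·113/428 = 16.8972
RR_MH = (13.5652 + 3.7721 + 6.6238) / (25.3478 + 21.5368 + 16.8972) = 23.9611 / 63.7818 = 0.37567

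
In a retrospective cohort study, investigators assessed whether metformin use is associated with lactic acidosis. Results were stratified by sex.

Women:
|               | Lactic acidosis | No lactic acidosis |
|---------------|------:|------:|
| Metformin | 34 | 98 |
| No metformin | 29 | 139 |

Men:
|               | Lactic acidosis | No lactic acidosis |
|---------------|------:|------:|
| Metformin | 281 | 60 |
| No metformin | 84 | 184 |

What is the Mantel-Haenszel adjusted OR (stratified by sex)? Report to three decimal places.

OR_MH = Σ(aᵢdᵢ/nᵢ) / Σ(bᵢcᵢ/nᵢ), where nᵢ is the stratum total.
Stratum 1 (Women): n = 300; a·d/n = 34·139/300 = 15.7533; b·c/n = 98·29/300 = 9.4733
Stratum 2 (Men): n = 609; a·d/n = 281·184/609 = 84.8998; b·c/n = 60·84/609 = 8.2759
OR_MH = (15.7533 + 84.8998) / (9.4733 + 8.2759) = 100.6532 / 17.7492 = 5.67086

5.671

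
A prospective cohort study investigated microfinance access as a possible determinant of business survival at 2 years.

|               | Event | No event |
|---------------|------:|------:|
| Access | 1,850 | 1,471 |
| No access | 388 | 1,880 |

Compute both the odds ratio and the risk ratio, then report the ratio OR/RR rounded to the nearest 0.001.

1.871

Cells: a = 1850, b = 1471, c = 388, d = 1880.
OR = (1850·1880)/(1471·388) = 3478000/570748 = 6.09376
Risk in exposed = 1850/3321 = 0.55706; risk in unexposed = 388/2268 = 0.17108; RR = 3.25622
OR/RR = 6.09376 / 3.25622 = 1.87142
The outcome is not rare, so the OR lies further from 1 than the RR.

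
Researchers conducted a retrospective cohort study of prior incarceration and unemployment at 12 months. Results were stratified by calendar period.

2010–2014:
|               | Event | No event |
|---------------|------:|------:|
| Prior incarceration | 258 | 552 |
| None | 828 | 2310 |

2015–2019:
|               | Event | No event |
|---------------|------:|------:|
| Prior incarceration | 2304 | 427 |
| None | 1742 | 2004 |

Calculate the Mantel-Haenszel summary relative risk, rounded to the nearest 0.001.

1.700

RR_MH = Σ(aᵢ·n₀ᵢ/nᵢ) / Σ(cᵢ·n₁ᵢ/nᵢ), with n₁ᵢ = aᵢ+bᵢ (exposed), n₀ᵢ = cᵢ+dᵢ (unexposed), nᵢ = n₁ᵢ+n₀ᵢ.
Stratum 1 (2010–2014): n₁ = 810, n₀ = 3138, n = 3948; a·n₀/n = 258·3138/3948 = 205.0669; c·n₁/n = 828·810/3948 = 169.8784
Stratum 2 (2015–2019): n₁ = 2731, n₀ = 3746, n = 6477; a·n₀/n = 2304·3746/6477 = 1332.5280; c·n₁/n = 1742·2731/6477 = 734.5070
RR_MH = (205.0669 + 1332.5280) / (169.8784 + 734.5070) = 1537.5949 / 904.3854 = 1.70015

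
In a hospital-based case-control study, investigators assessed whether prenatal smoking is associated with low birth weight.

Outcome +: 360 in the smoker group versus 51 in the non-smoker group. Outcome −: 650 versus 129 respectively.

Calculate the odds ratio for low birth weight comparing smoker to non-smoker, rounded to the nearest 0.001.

From the description: a = 360, b = 650, c = 51, d = 129.
OR = (a·d)/(b·c) = (360 × 129) / (650 × 51) = 46440 / 33150 = 1.40090
The odds of low birth weight are about 1.40 times as high in the smoker group.

1.401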